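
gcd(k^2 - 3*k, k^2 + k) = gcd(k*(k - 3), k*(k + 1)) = k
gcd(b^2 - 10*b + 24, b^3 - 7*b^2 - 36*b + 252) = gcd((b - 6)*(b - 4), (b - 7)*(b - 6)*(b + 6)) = b - 6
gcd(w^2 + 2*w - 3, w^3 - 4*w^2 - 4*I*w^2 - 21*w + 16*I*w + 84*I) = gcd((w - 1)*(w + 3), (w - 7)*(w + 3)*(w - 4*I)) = w + 3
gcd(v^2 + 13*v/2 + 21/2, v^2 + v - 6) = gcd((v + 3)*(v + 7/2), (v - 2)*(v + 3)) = v + 3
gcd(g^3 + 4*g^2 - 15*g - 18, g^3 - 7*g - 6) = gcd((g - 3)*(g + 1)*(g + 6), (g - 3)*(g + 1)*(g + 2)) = g^2 - 2*g - 3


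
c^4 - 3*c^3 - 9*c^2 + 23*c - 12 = (c - 4)*(c - 1)^2*(c + 3)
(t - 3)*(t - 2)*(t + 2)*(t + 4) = t^4 + t^3 - 16*t^2 - 4*t + 48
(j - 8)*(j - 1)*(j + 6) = j^3 - 3*j^2 - 46*j + 48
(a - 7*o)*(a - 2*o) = a^2 - 9*a*o + 14*o^2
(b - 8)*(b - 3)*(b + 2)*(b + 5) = b^4 - 4*b^3 - 43*b^2 + 58*b + 240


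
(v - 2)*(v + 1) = v^2 - v - 2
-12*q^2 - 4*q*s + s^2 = (-6*q + s)*(2*q + s)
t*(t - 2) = t^2 - 2*t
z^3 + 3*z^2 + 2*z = z*(z + 1)*(z + 2)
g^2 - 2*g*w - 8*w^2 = (g - 4*w)*(g + 2*w)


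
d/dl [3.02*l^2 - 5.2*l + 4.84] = 6.04*l - 5.2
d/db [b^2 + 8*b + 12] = 2*b + 8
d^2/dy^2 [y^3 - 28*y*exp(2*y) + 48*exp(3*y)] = -112*y*exp(2*y) + 6*y + 432*exp(3*y) - 112*exp(2*y)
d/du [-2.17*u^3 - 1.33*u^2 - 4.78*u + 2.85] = -6.51*u^2 - 2.66*u - 4.78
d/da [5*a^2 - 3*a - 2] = 10*a - 3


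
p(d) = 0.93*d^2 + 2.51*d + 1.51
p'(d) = 1.86*d + 2.51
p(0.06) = 1.66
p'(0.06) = 2.62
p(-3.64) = 4.70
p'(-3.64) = -4.26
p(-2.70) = 1.51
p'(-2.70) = -2.51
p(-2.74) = 1.61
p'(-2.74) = -2.59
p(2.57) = 14.10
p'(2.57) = 7.29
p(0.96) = 4.78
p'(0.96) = 4.30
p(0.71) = 3.76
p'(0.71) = 3.83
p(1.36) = 6.64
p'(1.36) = 5.04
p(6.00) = 50.05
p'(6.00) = 13.67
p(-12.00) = 105.31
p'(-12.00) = -19.81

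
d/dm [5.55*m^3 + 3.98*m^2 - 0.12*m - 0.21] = 16.65*m^2 + 7.96*m - 0.12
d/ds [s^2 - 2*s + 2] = 2*s - 2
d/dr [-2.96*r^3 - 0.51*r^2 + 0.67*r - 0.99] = -8.88*r^2 - 1.02*r + 0.67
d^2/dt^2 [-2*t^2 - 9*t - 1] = -4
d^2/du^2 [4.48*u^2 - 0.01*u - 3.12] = 8.96000000000000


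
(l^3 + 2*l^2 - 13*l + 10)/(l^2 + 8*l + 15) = (l^2 - 3*l + 2)/(l + 3)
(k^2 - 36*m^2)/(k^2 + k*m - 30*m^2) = (k - 6*m)/(k - 5*m)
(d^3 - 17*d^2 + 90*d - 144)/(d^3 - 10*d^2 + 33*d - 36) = (d^2 - 14*d + 48)/(d^2 - 7*d + 12)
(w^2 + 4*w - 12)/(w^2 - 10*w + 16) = (w + 6)/(w - 8)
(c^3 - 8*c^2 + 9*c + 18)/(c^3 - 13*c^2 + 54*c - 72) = (c + 1)/(c - 4)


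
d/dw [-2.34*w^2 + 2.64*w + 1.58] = 2.64 - 4.68*w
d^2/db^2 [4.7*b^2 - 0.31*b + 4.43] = 9.40000000000000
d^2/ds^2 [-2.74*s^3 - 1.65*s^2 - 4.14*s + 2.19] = -16.44*s - 3.3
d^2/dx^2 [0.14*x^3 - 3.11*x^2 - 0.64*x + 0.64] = 0.84*x - 6.22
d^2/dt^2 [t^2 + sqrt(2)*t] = 2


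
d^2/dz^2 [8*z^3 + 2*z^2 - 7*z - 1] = 48*z + 4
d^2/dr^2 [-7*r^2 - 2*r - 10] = -14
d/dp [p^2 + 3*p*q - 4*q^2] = 2*p + 3*q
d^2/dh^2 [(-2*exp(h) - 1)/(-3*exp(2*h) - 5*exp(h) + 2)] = (18*exp(4*h) + 6*exp(3*h) + 117*exp(2*h) + 69*exp(h) + 18)*exp(h)/(27*exp(6*h) + 135*exp(5*h) + 171*exp(4*h) - 55*exp(3*h) - 114*exp(2*h) + 60*exp(h) - 8)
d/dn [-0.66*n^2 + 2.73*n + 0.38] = 2.73 - 1.32*n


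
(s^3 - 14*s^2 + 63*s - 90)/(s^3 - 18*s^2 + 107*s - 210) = (s - 3)/(s - 7)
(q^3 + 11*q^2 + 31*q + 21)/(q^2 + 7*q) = q + 4 + 3/q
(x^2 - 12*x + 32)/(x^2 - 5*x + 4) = (x - 8)/(x - 1)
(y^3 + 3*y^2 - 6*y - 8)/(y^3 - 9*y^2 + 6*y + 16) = (y + 4)/(y - 8)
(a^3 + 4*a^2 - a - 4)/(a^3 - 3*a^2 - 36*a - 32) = (a - 1)/(a - 8)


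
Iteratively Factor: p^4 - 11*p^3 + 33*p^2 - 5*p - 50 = (p + 1)*(p^3 - 12*p^2 + 45*p - 50) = (p - 5)*(p + 1)*(p^2 - 7*p + 10) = (p - 5)^2*(p + 1)*(p - 2)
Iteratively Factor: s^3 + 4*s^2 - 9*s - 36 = (s + 3)*(s^2 + s - 12) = (s + 3)*(s + 4)*(s - 3)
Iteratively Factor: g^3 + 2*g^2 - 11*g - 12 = (g + 1)*(g^2 + g - 12) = (g - 3)*(g + 1)*(g + 4)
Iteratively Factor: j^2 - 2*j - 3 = (j + 1)*(j - 3)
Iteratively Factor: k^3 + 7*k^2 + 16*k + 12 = (k + 2)*(k^2 + 5*k + 6) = (k + 2)*(k + 3)*(k + 2)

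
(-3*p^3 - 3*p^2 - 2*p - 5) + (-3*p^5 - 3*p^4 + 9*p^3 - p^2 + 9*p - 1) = -3*p^5 - 3*p^4 + 6*p^3 - 4*p^2 + 7*p - 6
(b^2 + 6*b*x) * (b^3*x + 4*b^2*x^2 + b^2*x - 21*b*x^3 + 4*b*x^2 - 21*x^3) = b^5*x + 10*b^4*x^2 + b^4*x + 3*b^3*x^3 + 10*b^3*x^2 - 126*b^2*x^4 + 3*b^2*x^3 - 126*b*x^4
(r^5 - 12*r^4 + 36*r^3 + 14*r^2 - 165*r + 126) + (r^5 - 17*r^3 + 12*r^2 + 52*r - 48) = 2*r^5 - 12*r^4 + 19*r^3 + 26*r^2 - 113*r + 78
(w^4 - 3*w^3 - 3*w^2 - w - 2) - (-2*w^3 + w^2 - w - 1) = w^4 - w^3 - 4*w^2 - 1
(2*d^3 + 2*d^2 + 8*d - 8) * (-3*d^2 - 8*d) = -6*d^5 - 22*d^4 - 40*d^3 - 40*d^2 + 64*d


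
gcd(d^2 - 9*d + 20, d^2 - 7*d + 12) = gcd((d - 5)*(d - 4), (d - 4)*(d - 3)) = d - 4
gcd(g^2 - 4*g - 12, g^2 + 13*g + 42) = 1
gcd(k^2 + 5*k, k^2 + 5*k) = k^2 + 5*k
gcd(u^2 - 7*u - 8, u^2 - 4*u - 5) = u + 1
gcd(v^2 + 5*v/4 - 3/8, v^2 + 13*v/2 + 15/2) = v + 3/2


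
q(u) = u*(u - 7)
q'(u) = 2*u - 7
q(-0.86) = 6.76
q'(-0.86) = -8.72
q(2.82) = -11.79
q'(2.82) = -1.36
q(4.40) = -11.44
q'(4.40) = 1.80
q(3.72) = -12.20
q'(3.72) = 0.44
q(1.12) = -6.59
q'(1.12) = -4.76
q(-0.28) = 2.04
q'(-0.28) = -7.56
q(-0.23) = 1.66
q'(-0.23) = -7.46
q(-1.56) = 13.35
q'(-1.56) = -10.12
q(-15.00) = 330.00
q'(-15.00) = -37.00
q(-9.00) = 144.00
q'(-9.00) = -25.00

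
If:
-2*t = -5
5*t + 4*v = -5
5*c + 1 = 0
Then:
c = -1/5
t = 5/2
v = -35/8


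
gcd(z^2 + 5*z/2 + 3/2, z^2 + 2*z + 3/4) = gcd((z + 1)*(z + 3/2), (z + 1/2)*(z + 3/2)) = z + 3/2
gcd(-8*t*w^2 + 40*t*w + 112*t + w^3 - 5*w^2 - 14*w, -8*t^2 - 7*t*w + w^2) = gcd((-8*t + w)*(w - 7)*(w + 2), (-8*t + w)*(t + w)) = 8*t - w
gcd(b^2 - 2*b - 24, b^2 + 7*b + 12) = b + 4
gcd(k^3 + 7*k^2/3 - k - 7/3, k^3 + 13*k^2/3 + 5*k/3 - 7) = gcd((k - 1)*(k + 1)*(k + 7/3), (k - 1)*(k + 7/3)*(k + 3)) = k^2 + 4*k/3 - 7/3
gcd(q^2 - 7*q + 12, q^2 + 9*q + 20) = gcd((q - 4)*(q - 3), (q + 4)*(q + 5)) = 1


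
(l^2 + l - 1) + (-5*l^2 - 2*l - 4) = -4*l^2 - l - 5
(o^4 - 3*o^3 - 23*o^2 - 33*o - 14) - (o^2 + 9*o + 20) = o^4 - 3*o^3 - 24*o^2 - 42*o - 34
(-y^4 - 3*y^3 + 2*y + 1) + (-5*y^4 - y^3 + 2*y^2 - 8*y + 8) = -6*y^4 - 4*y^3 + 2*y^2 - 6*y + 9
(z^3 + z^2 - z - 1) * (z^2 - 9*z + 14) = z^5 - 8*z^4 + 4*z^3 + 22*z^2 - 5*z - 14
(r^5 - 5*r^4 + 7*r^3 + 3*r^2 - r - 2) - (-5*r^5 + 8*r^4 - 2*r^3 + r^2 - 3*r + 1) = 6*r^5 - 13*r^4 + 9*r^3 + 2*r^2 + 2*r - 3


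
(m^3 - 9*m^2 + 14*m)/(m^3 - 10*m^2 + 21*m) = (m - 2)/(m - 3)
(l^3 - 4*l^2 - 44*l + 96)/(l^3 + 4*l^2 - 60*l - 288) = (l - 2)/(l + 6)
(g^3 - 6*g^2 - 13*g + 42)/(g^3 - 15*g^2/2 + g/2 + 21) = 2*(g + 3)/(2*g + 3)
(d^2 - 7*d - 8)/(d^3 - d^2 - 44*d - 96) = (d + 1)/(d^2 + 7*d + 12)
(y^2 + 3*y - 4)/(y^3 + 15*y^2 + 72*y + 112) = (y - 1)/(y^2 + 11*y + 28)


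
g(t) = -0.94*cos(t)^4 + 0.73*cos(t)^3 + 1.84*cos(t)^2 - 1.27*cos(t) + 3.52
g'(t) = 3.76*sin(t)*cos(t)^3 - 2.19*sin(t)*cos(t)^2 - 3.68*sin(t)*cos(t) + 1.27*sin(t)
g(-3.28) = 4.97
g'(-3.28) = -0.12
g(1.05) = 3.38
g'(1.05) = -0.56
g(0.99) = 3.41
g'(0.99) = -0.66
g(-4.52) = 3.82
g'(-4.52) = 1.83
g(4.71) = 3.52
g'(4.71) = -1.28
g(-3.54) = 5.00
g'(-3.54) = -0.06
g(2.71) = 5.00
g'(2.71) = -0.00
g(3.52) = 5.00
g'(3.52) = 0.08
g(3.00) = 4.97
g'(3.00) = -0.12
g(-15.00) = 4.91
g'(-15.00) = -0.75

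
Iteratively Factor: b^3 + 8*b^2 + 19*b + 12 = (b + 3)*(b^2 + 5*b + 4) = (b + 1)*(b + 3)*(b + 4)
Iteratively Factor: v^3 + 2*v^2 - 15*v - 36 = (v - 4)*(v^2 + 6*v + 9) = (v - 4)*(v + 3)*(v + 3)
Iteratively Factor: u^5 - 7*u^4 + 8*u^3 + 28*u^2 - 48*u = (u)*(u^4 - 7*u^3 + 8*u^2 + 28*u - 48) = u*(u + 2)*(u^3 - 9*u^2 + 26*u - 24) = u*(u - 4)*(u + 2)*(u^2 - 5*u + 6) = u*(u - 4)*(u - 3)*(u + 2)*(u - 2)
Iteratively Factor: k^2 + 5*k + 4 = (k + 1)*(k + 4)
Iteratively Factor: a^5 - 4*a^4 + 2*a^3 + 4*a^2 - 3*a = (a)*(a^4 - 4*a^3 + 2*a^2 + 4*a - 3) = a*(a + 1)*(a^3 - 5*a^2 + 7*a - 3) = a*(a - 3)*(a + 1)*(a^2 - 2*a + 1) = a*(a - 3)*(a - 1)*(a + 1)*(a - 1)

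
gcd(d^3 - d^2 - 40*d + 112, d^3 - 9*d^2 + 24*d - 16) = d^2 - 8*d + 16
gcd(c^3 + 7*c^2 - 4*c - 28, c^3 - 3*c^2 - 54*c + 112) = c^2 + 5*c - 14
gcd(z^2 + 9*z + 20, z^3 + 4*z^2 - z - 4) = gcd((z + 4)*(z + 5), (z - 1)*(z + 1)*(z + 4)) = z + 4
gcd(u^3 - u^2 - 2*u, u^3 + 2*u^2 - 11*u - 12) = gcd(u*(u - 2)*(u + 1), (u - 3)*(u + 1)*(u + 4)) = u + 1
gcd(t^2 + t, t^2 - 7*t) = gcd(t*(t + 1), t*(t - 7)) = t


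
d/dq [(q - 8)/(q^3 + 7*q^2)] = (q*(q + 7) - (q - 8)*(3*q + 14))/(q^3*(q + 7)^2)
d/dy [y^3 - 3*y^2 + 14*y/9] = 3*y^2 - 6*y + 14/9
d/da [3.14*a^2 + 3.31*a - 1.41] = 6.28*a + 3.31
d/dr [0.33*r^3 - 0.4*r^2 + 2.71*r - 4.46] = 0.99*r^2 - 0.8*r + 2.71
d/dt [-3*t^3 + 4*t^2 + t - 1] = -9*t^2 + 8*t + 1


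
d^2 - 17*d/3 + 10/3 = (d - 5)*(d - 2/3)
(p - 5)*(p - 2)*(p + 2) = p^3 - 5*p^2 - 4*p + 20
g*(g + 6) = g^2 + 6*g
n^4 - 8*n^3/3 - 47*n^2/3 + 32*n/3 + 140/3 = (n - 5)*(n - 2)*(n + 2)*(n + 7/3)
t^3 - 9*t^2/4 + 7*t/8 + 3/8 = (t - 3/2)*(t - 1)*(t + 1/4)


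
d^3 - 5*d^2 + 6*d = d*(d - 3)*(d - 2)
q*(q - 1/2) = q^2 - q/2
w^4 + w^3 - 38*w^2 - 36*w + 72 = (w - 6)*(w - 1)*(w + 2)*(w + 6)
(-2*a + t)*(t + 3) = -2*a*t - 6*a + t^2 + 3*t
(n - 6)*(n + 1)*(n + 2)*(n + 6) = n^4 + 3*n^3 - 34*n^2 - 108*n - 72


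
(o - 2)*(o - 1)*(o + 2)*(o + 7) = o^4 + 6*o^3 - 11*o^2 - 24*o + 28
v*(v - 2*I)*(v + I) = v^3 - I*v^2 + 2*v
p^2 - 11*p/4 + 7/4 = (p - 7/4)*(p - 1)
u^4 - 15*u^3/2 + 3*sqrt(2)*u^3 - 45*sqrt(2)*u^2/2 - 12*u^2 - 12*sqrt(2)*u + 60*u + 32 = (u - 8)*(u + 1/2)*(u - sqrt(2))*(u + 4*sqrt(2))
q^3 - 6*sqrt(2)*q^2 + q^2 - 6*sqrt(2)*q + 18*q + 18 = (q + 1)*(q - 3*sqrt(2))^2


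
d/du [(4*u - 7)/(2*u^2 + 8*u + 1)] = 4*(-2*u^2 + 7*u + 15)/(4*u^4 + 32*u^3 + 68*u^2 + 16*u + 1)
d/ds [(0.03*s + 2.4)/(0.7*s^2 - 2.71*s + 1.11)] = (-0.021*s^2 - 3.36*s + 6.5373)/(0.49*s^4 - 3.794*s^3 + 8.8981*s^2 - 6.0162*s + 1.2321)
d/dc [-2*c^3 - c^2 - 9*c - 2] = -6*c^2 - 2*c - 9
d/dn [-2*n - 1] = -2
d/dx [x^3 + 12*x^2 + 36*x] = 3*x^2 + 24*x + 36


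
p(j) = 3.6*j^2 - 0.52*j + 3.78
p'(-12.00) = -86.92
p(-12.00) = 528.42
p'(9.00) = 64.28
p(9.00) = 290.70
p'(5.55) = 39.44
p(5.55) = 111.78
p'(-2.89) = -21.33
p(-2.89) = 35.35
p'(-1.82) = -13.62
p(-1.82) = 16.65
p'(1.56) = 10.71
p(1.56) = 11.73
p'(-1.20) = -9.16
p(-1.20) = 9.59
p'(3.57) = 25.18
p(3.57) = 47.81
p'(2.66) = 18.63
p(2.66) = 27.87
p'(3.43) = 24.18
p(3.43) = 44.35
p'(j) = 7.2*j - 0.52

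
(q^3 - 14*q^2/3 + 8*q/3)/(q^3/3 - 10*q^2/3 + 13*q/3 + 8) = q*(3*q^2 - 14*q + 8)/(q^3 - 10*q^2 + 13*q + 24)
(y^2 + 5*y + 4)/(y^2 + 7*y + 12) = (y + 1)/(y + 3)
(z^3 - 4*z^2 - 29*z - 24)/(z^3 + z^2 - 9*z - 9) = (z - 8)/(z - 3)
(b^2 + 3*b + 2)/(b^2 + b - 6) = (b^2 + 3*b + 2)/(b^2 + b - 6)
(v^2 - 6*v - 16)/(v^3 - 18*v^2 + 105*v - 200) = (v + 2)/(v^2 - 10*v + 25)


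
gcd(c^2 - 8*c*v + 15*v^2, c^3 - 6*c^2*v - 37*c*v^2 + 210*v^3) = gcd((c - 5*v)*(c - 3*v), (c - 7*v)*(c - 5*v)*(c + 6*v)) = -c + 5*v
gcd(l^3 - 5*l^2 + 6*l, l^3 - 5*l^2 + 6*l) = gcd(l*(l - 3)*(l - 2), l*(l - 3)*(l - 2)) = l^3 - 5*l^2 + 6*l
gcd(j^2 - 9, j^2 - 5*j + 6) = j - 3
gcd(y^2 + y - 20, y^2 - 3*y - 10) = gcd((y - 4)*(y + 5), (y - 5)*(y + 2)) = 1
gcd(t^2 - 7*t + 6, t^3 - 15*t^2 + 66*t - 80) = 1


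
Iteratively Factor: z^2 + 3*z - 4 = (z - 1)*(z + 4)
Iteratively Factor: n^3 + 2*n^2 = (n)*(n^2 + 2*n) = n*(n + 2)*(n)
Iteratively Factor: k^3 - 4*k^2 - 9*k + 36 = (k + 3)*(k^2 - 7*k + 12) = (k - 4)*(k + 3)*(k - 3)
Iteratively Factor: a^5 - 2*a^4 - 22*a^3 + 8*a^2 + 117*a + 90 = (a + 2)*(a^4 - 4*a^3 - 14*a^2 + 36*a + 45) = (a + 2)*(a + 3)*(a^3 - 7*a^2 + 7*a + 15) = (a - 3)*(a + 2)*(a + 3)*(a^2 - 4*a - 5) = (a - 3)*(a + 1)*(a + 2)*(a + 3)*(a - 5)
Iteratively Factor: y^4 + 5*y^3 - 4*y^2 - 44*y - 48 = (y + 4)*(y^3 + y^2 - 8*y - 12) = (y - 3)*(y + 4)*(y^2 + 4*y + 4) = (y - 3)*(y + 2)*(y + 4)*(y + 2)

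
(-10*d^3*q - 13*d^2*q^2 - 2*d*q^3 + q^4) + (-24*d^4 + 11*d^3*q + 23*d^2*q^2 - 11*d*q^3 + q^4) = -24*d^4 + d^3*q + 10*d^2*q^2 - 13*d*q^3 + 2*q^4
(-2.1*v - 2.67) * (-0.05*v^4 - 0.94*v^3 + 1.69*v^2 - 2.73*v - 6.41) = 0.105*v^5 + 2.1075*v^4 - 1.0392*v^3 + 1.2207*v^2 + 20.7501*v + 17.1147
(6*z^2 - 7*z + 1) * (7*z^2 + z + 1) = 42*z^4 - 43*z^3 + 6*z^2 - 6*z + 1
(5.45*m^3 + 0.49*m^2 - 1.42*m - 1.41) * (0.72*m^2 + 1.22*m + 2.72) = 3.924*m^5 + 7.0018*m^4 + 14.3994*m^3 - 1.4148*m^2 - 5.5826*m - 3.8352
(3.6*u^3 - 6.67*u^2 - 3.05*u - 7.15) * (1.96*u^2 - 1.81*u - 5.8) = 7.056*u^5 - 19.5892*u^4 - 14.7853*u^3 + 30.1925*u^2 + 30.6315*u + 41.47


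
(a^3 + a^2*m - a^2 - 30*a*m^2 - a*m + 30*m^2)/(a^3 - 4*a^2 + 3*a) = (a^2 + a*m - 30*m^2)/(a*(a - 3))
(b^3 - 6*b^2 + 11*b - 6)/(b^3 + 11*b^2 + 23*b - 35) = (b^2 - 5*b + 6)/(b^2 + 12*b + 35)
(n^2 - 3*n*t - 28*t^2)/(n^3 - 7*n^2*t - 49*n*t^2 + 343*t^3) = (-n - 4*t)/(-n^2 + 49*t^2)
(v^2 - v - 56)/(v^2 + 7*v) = (v - 8)/v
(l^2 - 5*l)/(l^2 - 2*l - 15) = l/(l + 3)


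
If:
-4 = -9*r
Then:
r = 4/9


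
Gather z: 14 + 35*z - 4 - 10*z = 25*z + 10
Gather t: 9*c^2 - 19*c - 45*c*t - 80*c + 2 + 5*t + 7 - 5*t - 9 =9*c^2 - 45*c*t - 99*c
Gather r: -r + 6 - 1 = 5 - r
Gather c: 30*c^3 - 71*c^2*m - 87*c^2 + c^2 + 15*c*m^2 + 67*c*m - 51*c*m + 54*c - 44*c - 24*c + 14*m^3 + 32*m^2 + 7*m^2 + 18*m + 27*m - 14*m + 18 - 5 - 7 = 30*c^3 + c^2*(-71*m - 86) + c*(15*m^2 + 16*m - 14) + 14*m^3 + 39*m^2 + 31*m + 6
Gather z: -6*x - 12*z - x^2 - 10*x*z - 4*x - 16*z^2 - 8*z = -x^2 - 10*x - 16*z^2 + z*(-10*x - 20)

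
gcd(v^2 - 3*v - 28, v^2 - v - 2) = 1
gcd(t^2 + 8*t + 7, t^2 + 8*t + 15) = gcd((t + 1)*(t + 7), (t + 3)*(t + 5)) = 1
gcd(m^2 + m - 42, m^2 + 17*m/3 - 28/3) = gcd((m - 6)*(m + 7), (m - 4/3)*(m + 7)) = m + 7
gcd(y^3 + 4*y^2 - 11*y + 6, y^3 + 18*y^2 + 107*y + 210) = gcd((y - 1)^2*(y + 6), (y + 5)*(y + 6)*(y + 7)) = y + 6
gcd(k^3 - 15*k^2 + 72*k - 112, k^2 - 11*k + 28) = k^2 - 11*k + 28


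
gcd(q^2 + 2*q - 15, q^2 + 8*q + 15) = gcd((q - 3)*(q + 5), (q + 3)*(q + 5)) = q + 5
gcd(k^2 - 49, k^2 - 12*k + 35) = k - 7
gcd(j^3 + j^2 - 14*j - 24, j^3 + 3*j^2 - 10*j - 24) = j + 2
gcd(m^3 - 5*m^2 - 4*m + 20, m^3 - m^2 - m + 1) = 1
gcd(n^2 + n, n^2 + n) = n^2 + n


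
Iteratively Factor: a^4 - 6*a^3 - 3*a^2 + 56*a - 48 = (a - 4)*(a^3 - 2*a^2 - 11*a + 12) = (a - 4)*(a + 3)*(a^2 - 5*a + 4) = (a - 4)*(a - 1)*(a + 3)*(a - 4)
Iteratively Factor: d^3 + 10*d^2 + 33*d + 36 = (d + 3)*(d^2 + 7*d + 12) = (d + 3)*(d + 4)*(d + 3)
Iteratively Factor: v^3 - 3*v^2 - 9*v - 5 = (v + 1)*(v^2 - 4*v - 5) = (v + 1)^2*(v - 5)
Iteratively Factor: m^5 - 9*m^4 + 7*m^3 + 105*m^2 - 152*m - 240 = (m + 1)*(m^4 - 10*m^3 + 17*m^2 + 88*m - 240) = (m - 4)*(m + 1)*(m^3 - 6*m^2 - 7*m + 60) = (m - 4)^2*(m + 1)*(m^2 - 2*m - 15) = (m - 4)^2*(m + 1)*(m + 3)*(m - 5)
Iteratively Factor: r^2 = (r)*(r)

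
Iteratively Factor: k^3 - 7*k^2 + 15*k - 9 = (k - 3)*(k^2 - 4*k + 3) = (k - 3)^2*(k - 1)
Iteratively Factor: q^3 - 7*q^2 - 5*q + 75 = (q - 5)*(q^2 - 2*q - 15) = (q - 5)*(q + 3)*(q - 5)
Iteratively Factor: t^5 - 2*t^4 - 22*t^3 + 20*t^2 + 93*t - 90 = (t + 3)*(t^4 - 5*t^3 - 7*t^2 + 41*t - 30) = (t + 3)^2*(t^3 - 8*t^2 + 17*t - 10) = (t - 1)*(t + 3)^2*(t^2 - 7*t + 10) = (t - 2)*(t - 1)*(t + 3)^2*(t - 5)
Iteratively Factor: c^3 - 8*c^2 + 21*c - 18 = (c - 3)*(c^2 - 5*c + 6) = (c - 3)^2*(c - 2)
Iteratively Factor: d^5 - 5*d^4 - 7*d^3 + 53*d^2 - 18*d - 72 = (d + 3)*(d^4 - 8*d^3 + 17*d^2 + 2*d - 24) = (d + 1)*(d + 3)*(d^3 - 9*d^2 + 26*d - 24) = (d - 2)*(d + 1)*(d + 3)*(d^2 - 7*d + 12) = (d - 3)*(d - 2)*(d + 1)*(d + 3)*(d - 4)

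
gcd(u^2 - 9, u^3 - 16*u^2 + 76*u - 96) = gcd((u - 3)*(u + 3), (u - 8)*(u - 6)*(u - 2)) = 1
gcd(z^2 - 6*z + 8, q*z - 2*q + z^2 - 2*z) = z - 2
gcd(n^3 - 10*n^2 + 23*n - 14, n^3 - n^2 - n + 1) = n - 1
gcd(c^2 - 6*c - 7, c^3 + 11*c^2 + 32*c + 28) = 1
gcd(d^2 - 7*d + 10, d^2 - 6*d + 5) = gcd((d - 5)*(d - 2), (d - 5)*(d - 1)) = d - 5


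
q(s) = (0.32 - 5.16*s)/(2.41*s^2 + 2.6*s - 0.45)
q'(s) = (0.32 - 5.16*s)*(-4.82*s - 2.6)/(2.41*s^2 + 2.6*s - 0.45)^2 - 5.16/(2.41*s^2 + 2.6*s - 0.45)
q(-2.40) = 1.77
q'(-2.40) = 1.49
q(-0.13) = -1.33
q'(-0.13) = 3.40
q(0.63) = -1.37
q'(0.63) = 1.19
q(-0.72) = -3.76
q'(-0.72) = 7.86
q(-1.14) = -22.00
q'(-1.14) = 244.14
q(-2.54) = 1.58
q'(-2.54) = 1.19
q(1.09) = -1.01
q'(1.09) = 0.53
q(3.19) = -0.50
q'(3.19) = 0.12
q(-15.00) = 0.15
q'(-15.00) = 0.01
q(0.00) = -0.71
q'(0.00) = 7.36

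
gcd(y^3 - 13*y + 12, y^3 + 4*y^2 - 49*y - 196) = y + 4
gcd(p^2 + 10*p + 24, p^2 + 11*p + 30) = p + 6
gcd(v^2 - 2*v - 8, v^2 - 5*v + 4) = v - 4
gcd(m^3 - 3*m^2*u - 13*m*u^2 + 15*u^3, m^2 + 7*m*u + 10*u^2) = 1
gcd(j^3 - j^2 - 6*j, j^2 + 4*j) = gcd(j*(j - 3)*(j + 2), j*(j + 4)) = j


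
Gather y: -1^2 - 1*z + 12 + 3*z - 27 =2*z - 16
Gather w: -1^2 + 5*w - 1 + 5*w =10*w - 2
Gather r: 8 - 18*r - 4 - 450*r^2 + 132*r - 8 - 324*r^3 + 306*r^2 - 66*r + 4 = -324*r^3 - 144*r^2 + 48*r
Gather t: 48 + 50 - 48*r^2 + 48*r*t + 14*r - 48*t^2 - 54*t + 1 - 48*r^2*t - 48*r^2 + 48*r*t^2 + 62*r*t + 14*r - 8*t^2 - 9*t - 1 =-96*r^2 + 28*r + t^2*(48*r - 56) + t*(-48*r^2 + 110*r - 63) + 98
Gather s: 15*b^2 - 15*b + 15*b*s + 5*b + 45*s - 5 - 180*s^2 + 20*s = 15*b^2 - 10*b - 180*s^2 + s*(15*b + 65) - 5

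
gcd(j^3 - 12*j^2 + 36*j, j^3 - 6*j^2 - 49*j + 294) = j - 6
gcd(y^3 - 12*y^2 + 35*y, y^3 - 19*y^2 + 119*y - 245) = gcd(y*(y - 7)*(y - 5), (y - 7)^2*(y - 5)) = y^2 - 12*y + 35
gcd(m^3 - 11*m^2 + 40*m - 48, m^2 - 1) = 1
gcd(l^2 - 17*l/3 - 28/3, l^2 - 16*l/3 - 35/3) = l - 7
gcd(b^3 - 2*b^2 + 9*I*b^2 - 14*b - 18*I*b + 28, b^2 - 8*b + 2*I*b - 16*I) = b + 2*I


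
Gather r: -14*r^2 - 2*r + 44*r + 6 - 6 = -14*r^2 + 42*r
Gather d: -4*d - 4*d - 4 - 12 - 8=-8*d - 24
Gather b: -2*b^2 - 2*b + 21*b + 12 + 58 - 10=-2*b^2 + 19*b + 60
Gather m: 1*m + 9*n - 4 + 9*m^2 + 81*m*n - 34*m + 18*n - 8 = 9*m^2 + m*(81*n - 33) + 27*n - 12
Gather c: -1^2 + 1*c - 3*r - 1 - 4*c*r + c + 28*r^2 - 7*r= c*(2 - 4*r) + 28*r^2 - 10*r - 2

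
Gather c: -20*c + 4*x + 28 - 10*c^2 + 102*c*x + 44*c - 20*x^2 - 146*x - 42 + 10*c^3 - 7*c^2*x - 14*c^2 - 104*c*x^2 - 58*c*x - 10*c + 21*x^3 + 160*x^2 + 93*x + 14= 10*c^3 + c^2*(-7*x - 24) + c*(-104*x^2 + 44*x + 14) + 21*x^3 + 140*x^2 - 49*x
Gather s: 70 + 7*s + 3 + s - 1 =8*s + 72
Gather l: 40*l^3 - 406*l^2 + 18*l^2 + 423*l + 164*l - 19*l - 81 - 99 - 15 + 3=40*l^3 - 388*l^2 + 568*l - 192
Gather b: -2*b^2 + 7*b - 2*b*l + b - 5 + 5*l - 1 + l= -2*b^2 + b*(8 - 2*l) + 6*l - 6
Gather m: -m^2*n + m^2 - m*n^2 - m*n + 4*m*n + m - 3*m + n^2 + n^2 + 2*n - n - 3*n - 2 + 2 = m^2*(1 - n) + m*(-n^2 + 3*n - 2) + 2*n^2 - 2*n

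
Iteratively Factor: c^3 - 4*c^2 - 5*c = (c)*(c^2 - 4*c - 5) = c*(c + 1)*(c - 5)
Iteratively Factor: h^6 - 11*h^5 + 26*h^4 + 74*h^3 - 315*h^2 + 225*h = (h - 5)*(h^5 - 6*h^4 - 4*h^3 + 54*h^2 - 45*h) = h*(h - 5)*(h^4 - 6*h^3 - 4*h^2 + 54*h - 45) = h*(h - 5)*(h + 3)*(h^3 - 9*h^2 + 23*h - 15) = h*(h - 5)^2*(h + 3)*(h^2 - 4*h + 3) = h*(h - 5)^2*(h - 1)*(h + 3)*(h - 3)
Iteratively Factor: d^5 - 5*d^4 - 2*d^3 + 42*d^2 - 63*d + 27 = (d - 1)*(d^4 - 4*d^3 - 6*d^2 + 36*d - 27) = (d - 3)*(d - 1)*(d^3 - d^2 - 9*d + 9) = (d - 3)^2*(d - 1)*(d^2 + 2*d - 3) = (d - 3)^2*(d - 1)^2*(d + 3)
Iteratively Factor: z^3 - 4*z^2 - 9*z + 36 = (z + 3)*(z^2 - 7*z + 12) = (z - 4)*(z + 3)*(z - 3)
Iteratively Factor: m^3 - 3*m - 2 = (m - 2)*(m^2 + 2*m + 1) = (m - 2)*(m + 1)*(m + 1)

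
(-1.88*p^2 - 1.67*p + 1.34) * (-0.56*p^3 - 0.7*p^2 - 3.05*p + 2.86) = 1.0528*p^5 + 2.2512*p^4 + 6.1526*p^3 - 1.2213*p^2 - 8.8632*p + 3.8324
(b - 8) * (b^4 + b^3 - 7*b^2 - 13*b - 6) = b^5 - 7*b^4 - 15*b^3 + 43*b^2 + 98*b + 48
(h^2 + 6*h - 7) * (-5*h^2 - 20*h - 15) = -5*h^4 - 50*h^3 - 100*h^2 + 50*h + 105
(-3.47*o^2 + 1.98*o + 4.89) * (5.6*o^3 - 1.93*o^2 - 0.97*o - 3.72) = -19.432*o^5 + 17.7851*o^4 + 26.9285*o^3 + 1.5501*o^2 - 12.1089*o - 18.1908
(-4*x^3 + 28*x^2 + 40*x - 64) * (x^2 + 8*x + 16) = -4*x^5 - 4*x^4 + 200*x^3 + 704*x^2 + 128*x - 1024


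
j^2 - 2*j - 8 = (j - 4)*(j + 2)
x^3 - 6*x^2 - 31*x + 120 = (x - 8)*(x - 3)*(x + 5)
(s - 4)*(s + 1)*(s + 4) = s^3 + s^2 - 16*s - 16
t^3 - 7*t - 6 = (t - 3)*(t + 1)*(t + 2)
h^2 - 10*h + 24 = (h - 6)*(h - 4)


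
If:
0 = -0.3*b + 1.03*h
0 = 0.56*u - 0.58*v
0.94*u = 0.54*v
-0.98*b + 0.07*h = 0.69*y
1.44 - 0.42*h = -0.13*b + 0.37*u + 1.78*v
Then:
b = -187.75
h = -54.68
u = 0.00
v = 0.00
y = 261.11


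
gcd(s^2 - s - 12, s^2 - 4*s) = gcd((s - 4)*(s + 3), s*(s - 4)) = s - 4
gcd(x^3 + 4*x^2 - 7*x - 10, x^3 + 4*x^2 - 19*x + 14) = x - 2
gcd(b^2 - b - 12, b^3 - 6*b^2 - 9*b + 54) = b + 3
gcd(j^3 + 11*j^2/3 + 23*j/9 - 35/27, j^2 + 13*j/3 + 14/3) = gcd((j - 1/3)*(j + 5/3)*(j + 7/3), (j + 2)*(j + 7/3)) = j + 7/3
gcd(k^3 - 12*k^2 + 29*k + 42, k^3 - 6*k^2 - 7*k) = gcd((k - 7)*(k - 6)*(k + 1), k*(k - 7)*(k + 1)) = k^2 - 6*k - 7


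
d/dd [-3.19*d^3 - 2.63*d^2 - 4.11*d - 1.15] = -9.57*d^2 - 5.26*d - 4.11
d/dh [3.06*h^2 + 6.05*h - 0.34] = 6.12*h + 6.05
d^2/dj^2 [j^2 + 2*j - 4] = 2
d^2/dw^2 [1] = 0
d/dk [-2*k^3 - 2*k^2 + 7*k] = -6*k^2 - 4*k + 7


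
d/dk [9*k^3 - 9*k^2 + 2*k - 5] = 27*k^2 - 18*k + 2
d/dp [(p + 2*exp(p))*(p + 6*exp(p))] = 8*p*exp(p) + 2*p + 24*exp(2*p) + 8*exp(p)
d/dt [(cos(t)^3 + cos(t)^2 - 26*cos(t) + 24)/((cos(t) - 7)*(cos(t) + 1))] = (-cos(t)^4 + 12*cos(t)^3 + cos(t)^2 + 62*cos(t) - 326)*sin(t)/((cos(t) - 7)^2*(cos(t) + 1)^2)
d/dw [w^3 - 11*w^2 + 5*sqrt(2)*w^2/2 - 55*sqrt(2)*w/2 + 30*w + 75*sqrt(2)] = 3*w^2 - 22*w + 5*sqrt(2)*w - 55*sqrt(2)/2 + 30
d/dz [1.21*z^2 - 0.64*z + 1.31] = 2.42*z - 0.64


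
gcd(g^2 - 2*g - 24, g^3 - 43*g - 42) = 1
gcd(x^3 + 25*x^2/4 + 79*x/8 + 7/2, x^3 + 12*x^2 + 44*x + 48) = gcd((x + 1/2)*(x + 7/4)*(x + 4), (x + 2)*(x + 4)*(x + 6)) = x + 4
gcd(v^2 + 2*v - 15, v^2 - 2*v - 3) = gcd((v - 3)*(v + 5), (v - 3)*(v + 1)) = v - 3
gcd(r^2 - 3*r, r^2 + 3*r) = r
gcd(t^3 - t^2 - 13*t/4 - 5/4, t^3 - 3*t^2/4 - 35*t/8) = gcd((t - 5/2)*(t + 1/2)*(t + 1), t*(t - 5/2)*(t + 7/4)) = t - 5/2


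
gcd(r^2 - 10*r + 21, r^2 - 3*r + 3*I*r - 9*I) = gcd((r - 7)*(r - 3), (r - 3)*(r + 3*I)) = r - 3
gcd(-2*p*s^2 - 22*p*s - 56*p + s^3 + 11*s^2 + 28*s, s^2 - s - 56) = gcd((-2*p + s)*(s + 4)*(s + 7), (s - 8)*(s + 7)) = s + 7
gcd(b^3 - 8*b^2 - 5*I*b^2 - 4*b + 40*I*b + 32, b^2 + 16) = b - 4*I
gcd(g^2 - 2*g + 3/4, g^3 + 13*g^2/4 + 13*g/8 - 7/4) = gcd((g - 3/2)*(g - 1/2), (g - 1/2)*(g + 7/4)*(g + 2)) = g - 1/2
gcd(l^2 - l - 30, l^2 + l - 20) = l + 5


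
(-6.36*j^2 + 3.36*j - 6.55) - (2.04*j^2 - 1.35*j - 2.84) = -8.4*j^2 + 4.71*j - 3.71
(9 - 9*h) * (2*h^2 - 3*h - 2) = -18*h^3 + 45*h^2 - 9*h - 18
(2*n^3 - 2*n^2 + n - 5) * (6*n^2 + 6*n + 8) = 12*n^5 + 10*n^3 - 40*n^2 - 22*n - 40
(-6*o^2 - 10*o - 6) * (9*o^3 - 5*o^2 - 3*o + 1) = -54*o^5 - 60*o^4 + 14*o^3 + 54*o^2 + 8*o - 6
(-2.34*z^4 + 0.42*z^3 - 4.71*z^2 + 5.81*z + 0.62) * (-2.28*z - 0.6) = 5.3352*z^5 + 0.4464*z^4 + 10.4868*z^3 - 10.4208*z^2 - 4.8996*z - 0.372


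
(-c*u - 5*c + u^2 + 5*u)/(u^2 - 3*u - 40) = (-c + u)/(u - 8)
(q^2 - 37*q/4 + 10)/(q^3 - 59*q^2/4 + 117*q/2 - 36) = (4*q - 5)/(4*q^2 - 27*q + 18)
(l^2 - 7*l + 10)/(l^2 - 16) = (l^2 - 7*l + 10)/(l^2 - 16)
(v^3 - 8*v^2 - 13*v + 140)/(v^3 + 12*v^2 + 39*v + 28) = (v^2 - 12*v + 35)/(v^2 + 8*v + 7)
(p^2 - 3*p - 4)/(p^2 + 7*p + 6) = (p - 4)/(p + 6)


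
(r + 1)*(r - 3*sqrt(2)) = r^2 - 3*sqrt(2)*r + r - 3*sqrt(2)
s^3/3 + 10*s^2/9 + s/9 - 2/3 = (s/3 + 1/3)*(s - 2/3)*(s + 3)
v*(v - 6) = v^2 - 6*v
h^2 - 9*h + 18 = (h - 6)*(h - 3)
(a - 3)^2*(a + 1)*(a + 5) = a^4 - 22*a^2 + 24*a + 45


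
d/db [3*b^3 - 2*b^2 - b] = 9*b^2 - 4*b - 1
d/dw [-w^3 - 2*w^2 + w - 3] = -3*w^2 - 4*w + 1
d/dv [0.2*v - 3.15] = 0.200000000000000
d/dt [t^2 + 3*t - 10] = 2*t + 3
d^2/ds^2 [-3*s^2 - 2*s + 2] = -6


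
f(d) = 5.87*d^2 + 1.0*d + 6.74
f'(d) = 11.74*d + 1.0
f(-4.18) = 105.12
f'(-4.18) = -48.07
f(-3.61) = 79.63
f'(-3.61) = -41.38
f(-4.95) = 145.62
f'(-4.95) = -57.11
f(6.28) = 244.52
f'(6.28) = 74.73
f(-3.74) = 85.11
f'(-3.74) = -42.91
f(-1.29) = 15.22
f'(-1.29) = -14.14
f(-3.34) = 68.88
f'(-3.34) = -38.21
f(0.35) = 7.81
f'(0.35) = 5.11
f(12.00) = 864.02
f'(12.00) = 141.88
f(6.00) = 224.06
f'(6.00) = 71.44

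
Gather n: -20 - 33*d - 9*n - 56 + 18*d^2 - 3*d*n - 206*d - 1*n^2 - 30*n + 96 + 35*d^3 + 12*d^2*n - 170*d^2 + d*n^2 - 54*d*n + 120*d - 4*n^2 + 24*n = 35*d^3 - 152*d^2 - 119*d + n^2*(d - 5) + n*(12*d^2 - 57*d - 15) + 20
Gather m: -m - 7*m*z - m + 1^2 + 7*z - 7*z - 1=m*(-7*z - 2)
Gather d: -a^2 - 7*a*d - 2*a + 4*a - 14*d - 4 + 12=-a^2 + 2*a + d*(-7*a - 14) + 8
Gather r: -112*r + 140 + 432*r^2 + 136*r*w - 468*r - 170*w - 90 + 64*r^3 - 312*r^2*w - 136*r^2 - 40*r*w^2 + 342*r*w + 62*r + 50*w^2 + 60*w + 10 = 64*r^3 + r^2*(296 - 312*w) + r*(-40*w^2 + 478*w - 518) + 50*w^2 - 110*w + 60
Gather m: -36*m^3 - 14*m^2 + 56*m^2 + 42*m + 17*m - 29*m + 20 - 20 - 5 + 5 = -36*m^3 + 42*m^2 + 30*m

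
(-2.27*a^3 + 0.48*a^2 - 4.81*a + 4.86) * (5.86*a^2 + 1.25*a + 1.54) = -13.3022*a^5 - 0.0246999999999997*a^4 - 31.0824*a^3 + 23.2063*a^2 - 1.3324*a + 7.4844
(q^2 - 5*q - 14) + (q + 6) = q^2 - 4*q - 8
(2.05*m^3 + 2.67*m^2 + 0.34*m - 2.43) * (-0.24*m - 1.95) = -0.492*m^4 - 4.6383*m^3 - 5.2881*m^2 - 0.0798*m + 4.7385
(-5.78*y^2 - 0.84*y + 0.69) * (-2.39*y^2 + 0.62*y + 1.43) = 13.8142*y^4 - 1.576*y^3 - 10.4353*y^2 - 0.7734*y + 0.9867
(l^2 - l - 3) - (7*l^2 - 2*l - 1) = -6*l^2 + l - 2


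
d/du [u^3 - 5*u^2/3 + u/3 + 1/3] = 3*u^2 - 10*u/3 + 1/3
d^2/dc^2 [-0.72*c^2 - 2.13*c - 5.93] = -1.44000000000000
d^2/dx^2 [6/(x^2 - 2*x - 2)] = 12*(x^2 - 2*x - 4*(x - 1)^2 - 2)/(-x^2 + 2*x + 2)^3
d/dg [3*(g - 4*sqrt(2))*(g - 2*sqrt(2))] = 6*g - 18*sqrt(2)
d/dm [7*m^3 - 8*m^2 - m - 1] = 21*m^2 - 16*m - 1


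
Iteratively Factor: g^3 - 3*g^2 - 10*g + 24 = (g - 2)*(g^2 - g - 12) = (g - 2)*(g + 3)*(g - 4)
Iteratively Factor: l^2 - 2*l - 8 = (l + 2)*(l - 4)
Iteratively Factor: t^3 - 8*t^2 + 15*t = (t - 3)*(t^2 - 5*t) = t*(t - 3)*(t - 5)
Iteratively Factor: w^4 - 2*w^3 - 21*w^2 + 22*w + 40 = (w + 4)*(w^3 - 6*w^2 + 3*w + 10) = (w + 1)*(w + 4)*(w^2 - 7*w + 10) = (w - 5)*(w + 1)*(w + 4)*(w - 2)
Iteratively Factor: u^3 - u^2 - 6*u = (u + 2)*(u^2 - 3*u) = (u - 3)*(u + 2)*(u)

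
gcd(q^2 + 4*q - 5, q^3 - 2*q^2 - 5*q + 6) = q - 1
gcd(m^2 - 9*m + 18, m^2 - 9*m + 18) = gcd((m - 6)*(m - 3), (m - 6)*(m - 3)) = m^2 - 9*m + 18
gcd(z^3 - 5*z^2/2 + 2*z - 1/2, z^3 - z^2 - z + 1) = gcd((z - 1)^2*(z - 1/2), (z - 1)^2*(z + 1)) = z^2 - 2*z + 1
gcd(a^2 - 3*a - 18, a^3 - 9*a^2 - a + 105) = a + 3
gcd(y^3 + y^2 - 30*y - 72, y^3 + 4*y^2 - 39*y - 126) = y^2 - 3*y - 18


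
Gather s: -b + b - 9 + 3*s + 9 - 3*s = 0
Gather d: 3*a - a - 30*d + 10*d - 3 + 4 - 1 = 2*a - 20*d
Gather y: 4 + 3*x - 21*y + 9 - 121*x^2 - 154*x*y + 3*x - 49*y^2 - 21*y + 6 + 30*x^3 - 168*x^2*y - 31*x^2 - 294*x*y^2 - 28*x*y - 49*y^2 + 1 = 30*x^3 - 152*x^2 + 6*x + y^2*(-294*x - 98) + y*(-168*x^2 - 182*x - 42) + 20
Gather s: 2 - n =2 - n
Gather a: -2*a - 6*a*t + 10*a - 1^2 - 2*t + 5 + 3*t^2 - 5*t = a*(8 - 6*t) + 3*t^2 - 7*t + 4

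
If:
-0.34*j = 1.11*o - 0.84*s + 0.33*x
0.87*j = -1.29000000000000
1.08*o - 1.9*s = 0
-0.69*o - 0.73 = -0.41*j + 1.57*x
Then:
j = -1.48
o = 1.61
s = 0.92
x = -1.56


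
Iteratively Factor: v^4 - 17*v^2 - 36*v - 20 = (v - 5)*(v^3 + 5*v^2 + 8*v + 4) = (v - 5)*(v + 2)*(v^2 + 3*v + 2) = (v - 5)*(v + 1)*(v + 2)*(v + 2)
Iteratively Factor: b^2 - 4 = (b - 2)*(b + 2)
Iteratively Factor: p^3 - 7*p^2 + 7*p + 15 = (p - 5)*(p^2 - 2*p - 3) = (p - 5)*(p - 3)*(p + 1)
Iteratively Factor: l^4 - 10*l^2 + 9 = (l + 3)*(l^3 - 3*l^2 - l + 3) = (l - 1)*(l + 3)*(l^2 - 2*l - 3) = (l - 3)*(l - 1)*(l + 3)*(l + 1)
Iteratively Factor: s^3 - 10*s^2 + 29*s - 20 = (s - 4)*(s^2 - 6*s + 5) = (s - 4)*(s - 1)*(s - 5)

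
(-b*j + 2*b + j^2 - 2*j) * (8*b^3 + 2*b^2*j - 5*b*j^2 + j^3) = -8*b^4*j + 16*b^4 + 6*b^3*j^2 - 12*b^3*j + 7*b^2*j^3 - 14*b^2*j^2 - 6*b*j^4 + 12*b*j^3 + j^5 - 2*j^4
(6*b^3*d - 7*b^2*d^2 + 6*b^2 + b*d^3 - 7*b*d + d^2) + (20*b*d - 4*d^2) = 6*b^3*d - 7*b^2*d^2 + 6*b^2 + b*d^3 + 13*b*d - 3*d^2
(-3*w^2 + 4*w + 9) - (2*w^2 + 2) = -5*w^2 + 4*w + 7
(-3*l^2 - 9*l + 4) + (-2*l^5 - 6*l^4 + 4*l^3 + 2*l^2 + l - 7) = -2*l^5 - 6*l^4 + 4*l^3 - l^2 - 8*l - 3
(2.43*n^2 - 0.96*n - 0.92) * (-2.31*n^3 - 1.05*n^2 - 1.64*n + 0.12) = -5.6133*n^5 - 0.3339*n^4 - 0.852*n^3 + 2.832*n^2 + 1.3936*n - 0.1104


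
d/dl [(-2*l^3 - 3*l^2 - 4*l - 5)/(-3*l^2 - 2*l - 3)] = 2*(3*l^4 + 4*l^3 + 6*l^2 - 6*l + 1)/(9*l^4 + 12*l^3 + 22*l^2 + 12*l + 9)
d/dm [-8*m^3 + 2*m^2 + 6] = 4*m*(1 - 6*m)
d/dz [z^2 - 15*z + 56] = 2*z - 15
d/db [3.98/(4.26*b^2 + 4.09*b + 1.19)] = (-33.9096*b - 16.2782)/(4.26*b^2 + 4.09*b + 1.19)^2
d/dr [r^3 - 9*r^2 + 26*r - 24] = 3*r^2 - 18*r + 26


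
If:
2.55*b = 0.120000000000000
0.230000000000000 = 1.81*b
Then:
No Solution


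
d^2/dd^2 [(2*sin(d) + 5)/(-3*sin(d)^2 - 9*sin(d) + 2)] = (18*sin(d)^5 + 126*sin(d)^4 + 441*sin(d)^3 + 291*sin(d)^2 - 784*sin(d) - 942)/(3*sin(d)^2 + 9*sin(d) - 2)^3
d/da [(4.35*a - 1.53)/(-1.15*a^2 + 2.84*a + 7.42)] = (5.0025*a^2 - 3.519*a + 36.6222)/(1.3225*a^4 - 6.532*a^3 - 9.0004*a^2 + 42.1456*a + 55.0564)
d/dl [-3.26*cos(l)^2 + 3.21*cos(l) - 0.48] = (6.52*cos(l) - 3.21)*sin(l)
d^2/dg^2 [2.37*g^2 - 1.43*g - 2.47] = 4.74000000000000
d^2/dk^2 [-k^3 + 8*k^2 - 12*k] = 16 - 6*k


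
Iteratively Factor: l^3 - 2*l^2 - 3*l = (l + 1)*(l^2 - 3*l) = l*(l + 1)*(l - 3)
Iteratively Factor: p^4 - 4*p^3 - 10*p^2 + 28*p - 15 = (p - 5)*(p^3 + p^2 - 5*p + 3) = (p - 5)*(p + 3)*(p^2 - 2*p + 1) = (p - 5)*(p - 1)*(p + 3)*(p - 1)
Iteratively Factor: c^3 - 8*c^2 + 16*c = (c)*(c^2 - 8*c + 16) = c*(c - 4)*(c - 4)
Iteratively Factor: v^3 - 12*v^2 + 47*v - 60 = (v - 4)*(v^2 - 8*v + 15) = (v - 5)*(v - 4)*(v - 3)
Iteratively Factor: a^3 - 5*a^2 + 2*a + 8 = (a - 2)*(a^2 - 3*a - 4) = (a - 2)*(a + 1)*(a - 4)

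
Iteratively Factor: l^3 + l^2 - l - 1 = (l - 1)*(l^2 + 2*l + 1) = (l - 1)*(l + 1)*(l + 1)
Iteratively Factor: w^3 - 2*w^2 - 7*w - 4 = (w - 4)*(w^2 + 2*w + 1) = (w - 4)*(w + 1)*(w + 1)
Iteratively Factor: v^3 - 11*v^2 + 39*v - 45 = (v - 5)*(v^2 - 6*v + 9) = (v - 5)*(v - 3)*(v - 3)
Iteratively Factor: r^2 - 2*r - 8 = (r + 2)*(r - 4)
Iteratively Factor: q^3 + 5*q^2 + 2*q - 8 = (q - 1)*(q^2 + 6*q + 8) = (q - 1)*(q + 4)*(q + 2)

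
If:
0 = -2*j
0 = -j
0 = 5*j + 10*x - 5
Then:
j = 0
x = 1/2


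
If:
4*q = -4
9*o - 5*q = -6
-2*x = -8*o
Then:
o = -11/9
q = -1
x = -44/9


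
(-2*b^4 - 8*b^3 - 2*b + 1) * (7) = -14*b^4 - 56*b^3 - 14*b + 7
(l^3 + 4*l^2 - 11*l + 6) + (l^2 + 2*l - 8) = l^3 + 5*l^2 - 9*l - 2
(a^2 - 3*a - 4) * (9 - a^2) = -a^4 + 3*a^3 + 13*a^2 - 27*a - 36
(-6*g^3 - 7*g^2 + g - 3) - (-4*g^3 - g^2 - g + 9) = -2*g^3 - 6*g^2 + 2*g - 12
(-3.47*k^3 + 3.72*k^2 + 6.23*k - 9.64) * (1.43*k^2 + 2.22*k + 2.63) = -4.9621*k^5 - 2.3838*k^4 + 8.0412*k^3 + 9.829*k^2 - 5.0159*k - 25.3532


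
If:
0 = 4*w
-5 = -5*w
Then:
No Solution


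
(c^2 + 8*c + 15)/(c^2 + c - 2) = (c^2 + 8*c + 15)/(c^2 + c - 2)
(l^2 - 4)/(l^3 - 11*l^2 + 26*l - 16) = (l + 2)/(l^2 - 9*l + 8)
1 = 1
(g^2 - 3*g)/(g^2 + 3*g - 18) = g/(g + 6)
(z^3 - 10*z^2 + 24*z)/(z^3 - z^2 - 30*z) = (z - 4)/(z + 5)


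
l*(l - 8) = l^2 - 8*l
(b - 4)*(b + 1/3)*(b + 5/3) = b^3 - 2*b^2 - 67*b/9 - 20/9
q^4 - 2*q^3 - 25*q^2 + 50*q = q*(q - 5)*(q - 2)*(q + 5)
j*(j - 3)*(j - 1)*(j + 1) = j^4 - 3*j^3 - j^2 + 3*j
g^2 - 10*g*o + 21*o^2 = (g - 7*o)*(g - 3*o)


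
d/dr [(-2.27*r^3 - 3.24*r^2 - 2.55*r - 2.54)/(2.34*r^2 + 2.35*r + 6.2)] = (-5.3118*r^4 - 10.669*r^3 - 43.869*r^2 - 28.2888*r - 9.841)/(5.4756*r^4 + 10.998*r^3 + 34.5385*r^2 + 29.14*r + 38.44)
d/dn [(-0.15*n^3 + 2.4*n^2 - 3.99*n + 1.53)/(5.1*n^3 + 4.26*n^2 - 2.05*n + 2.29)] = (4.44089209850063e-16*n^5 - 12.879*n^4 + 41.313*n^3 - 12.3621*n^2 - 2.0436*n - 6.0006)/(26.01*n^6 + 43.452*n^5 - 2.7624*n^4 + 5.892*n^3 + 23.7133*n^2 - 9.389*n + 5.2441)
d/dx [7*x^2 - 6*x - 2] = 14*x - 6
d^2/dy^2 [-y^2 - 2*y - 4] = -2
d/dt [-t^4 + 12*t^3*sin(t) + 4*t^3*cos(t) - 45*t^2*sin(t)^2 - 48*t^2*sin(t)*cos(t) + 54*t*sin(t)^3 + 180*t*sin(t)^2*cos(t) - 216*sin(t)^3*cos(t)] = -4*t^3*sin(t) + 12*t^3*cos(t) - 4*t^3 + 96*t^2*sin(t)^2 - 90*t^2*sin(t)*cos(t) + 36*t^2*sin(t) + 12*t^2*cos(t) - 48*t^2 - 540*t*sin(t)^3 + 162*t*sin(t)^2*cos(t) - 90*t*sin(t)^2 - 96*t*sin(t)*cos(t) + 360*t*sin(t) + 864*sin(t)^4 + 54*sin(t)^3 + 180*sin(t)^2*cos(t) - 648*sin(t)^2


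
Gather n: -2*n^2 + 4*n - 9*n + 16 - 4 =-2*n^2 - 5*n + 12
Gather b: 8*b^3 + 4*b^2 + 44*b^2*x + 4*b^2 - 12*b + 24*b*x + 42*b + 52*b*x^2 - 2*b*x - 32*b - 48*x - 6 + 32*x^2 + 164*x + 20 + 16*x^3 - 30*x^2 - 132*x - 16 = 8*b^3 + b^2*(44*x + 8) + b*(52*x^2 + 22*x - 2) + 16*x^3 + 2*x^2 - 16*x - 2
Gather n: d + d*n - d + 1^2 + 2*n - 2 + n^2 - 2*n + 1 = d*n + n^2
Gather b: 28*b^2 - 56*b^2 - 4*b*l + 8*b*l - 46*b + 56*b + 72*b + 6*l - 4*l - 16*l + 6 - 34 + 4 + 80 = -28*b^2 + b*(4*l + 82) - 14*l + 56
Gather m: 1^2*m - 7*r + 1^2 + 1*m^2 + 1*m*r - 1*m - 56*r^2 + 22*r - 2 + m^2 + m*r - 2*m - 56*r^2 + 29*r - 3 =2*m^2 + m*(2*r - 2) - 112*r^2 + 44*r - 4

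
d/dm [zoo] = 0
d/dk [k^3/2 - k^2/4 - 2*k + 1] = 3*k^2/2 - k/2 - 2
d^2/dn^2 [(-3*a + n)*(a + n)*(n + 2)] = -4*a + 6*n + 4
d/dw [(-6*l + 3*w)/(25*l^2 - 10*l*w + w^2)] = 3*(-l - w)/(-125*l^3 + 75*l^2*w - 15*l*w^2 + w^3)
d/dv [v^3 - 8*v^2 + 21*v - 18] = 3*v^2 - 16*v + 21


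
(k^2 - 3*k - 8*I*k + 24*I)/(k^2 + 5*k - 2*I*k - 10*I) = (k^2 - k*(3 + 8*I) + 24*I)/(k^2 + k*(5 - 2*I) - 10*I)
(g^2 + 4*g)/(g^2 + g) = (g + 4)/(g + 1)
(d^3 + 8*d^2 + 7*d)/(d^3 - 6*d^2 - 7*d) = (d + 7)/(d - 7)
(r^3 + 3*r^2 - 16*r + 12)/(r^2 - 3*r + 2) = r + 6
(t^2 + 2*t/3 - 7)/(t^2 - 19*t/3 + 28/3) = (t + 3)/(t - 4)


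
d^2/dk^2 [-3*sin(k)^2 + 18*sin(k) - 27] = -18*sin(k) - 6*cos(2*k)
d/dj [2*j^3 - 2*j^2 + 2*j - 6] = 6*j^2 - 4*j + 2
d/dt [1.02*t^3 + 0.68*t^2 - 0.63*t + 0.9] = 3.06*t^2 + 1.36*t - 0.63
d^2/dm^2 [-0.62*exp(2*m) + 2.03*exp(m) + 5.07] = (2.03 - 2.48*exp(m))*exp(m)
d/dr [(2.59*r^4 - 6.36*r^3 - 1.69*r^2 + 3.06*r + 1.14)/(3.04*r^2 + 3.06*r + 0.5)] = (15.7472*r^5 + 4.4418*r^4 - 33.7432*r^3 - 24.0138*r^2 - 8.6212*r - 1.9584)/(9.2416*r^4 + 18.6048*r^3 + 12.4036*r^2 + 3.06*r + 0.25)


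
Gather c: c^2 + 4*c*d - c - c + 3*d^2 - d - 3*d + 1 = c^2 + c*(4*d - 2) + 3*d^2 - 4*d + 1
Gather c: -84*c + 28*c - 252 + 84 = -56*c - 168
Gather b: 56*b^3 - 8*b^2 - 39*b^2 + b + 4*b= 56*b^3 - 47*b^2 + 5*b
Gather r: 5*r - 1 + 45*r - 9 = 50*r - 10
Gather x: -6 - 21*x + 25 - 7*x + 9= 28 - 28*x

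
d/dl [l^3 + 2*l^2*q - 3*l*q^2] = 3*l^2 + 4*l*q - 3*q^2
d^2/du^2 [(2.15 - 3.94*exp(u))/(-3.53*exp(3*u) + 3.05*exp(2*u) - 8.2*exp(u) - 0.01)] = (196.383784*exp(6*u) - 368.378445*exp(5*u) - 164.909385*exp(4*u) - 107.737966*exp(3*u) + 162.718575*exp(2*u) - 145.15138*exp(u) + 0.176694)*exp(u)/(43.986977*exp(9*u) - 114.017235*exp(8*u) + 405.051615*exp(7*u) - 557.710598*exp(6*u) + 940.26711*exp(5*u) - 613.230165*exp(4*u) + 549.868459*exp(3*u) + 2.016285*exp(2*u) + 0.00246*exp(u) + 1.0e-6)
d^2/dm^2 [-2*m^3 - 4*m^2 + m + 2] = -12*m - 8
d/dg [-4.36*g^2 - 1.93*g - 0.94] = -8.72*g - 1.93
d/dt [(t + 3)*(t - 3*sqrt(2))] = 2*t - 3*sqrt(2) + 3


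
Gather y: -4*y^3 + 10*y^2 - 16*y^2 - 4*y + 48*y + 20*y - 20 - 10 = -4*y^3 - 6*y^2 + 64*y - 30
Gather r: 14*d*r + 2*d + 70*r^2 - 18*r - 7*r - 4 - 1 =2*d + 70*r^2 + r*(14*d - 25) - 5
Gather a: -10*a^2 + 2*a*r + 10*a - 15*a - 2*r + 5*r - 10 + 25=-10*a^2 + a*(2*r - 5) + 3*r + 15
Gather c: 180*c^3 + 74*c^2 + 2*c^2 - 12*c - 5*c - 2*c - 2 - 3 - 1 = 180*c^3 + 76*c^2 - 19*c - 6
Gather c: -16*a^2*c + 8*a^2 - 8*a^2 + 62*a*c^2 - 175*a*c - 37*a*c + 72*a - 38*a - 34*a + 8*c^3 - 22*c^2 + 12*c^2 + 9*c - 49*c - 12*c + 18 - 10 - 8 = 8*c^3 + c^2*(62*a - 10) + c*(-16*a^2 - 212*a - 52)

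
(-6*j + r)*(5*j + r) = -30*j^2 - j*r + r^2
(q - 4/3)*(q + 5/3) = q^2 + q/3 - 20/9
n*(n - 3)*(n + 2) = n^3 - n^2 - 6*n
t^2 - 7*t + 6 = (t - 6)*(t - 1)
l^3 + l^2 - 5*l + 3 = (l - 1)^2*(l + 3)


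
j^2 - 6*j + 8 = (j - 4)*(j - 2)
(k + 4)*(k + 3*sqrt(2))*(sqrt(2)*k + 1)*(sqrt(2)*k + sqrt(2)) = 2*k^4 + 7*sqrt(2)*k^3 + 10*k^3 + 14*k^2 + 35*sqrt(2)*k^2 + 30*k + 28*sqrt(2)*k + 24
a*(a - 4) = a^2 - 4*a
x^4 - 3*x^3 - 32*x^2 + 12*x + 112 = (x - 7)*(x - 2)*(x + 2)*(x + 4)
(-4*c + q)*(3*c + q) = -12*c^2 - c*q + q^2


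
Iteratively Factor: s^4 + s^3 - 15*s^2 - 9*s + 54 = (s + 3)*(s^3 - 2*s^2 - 9*s + 18) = (s - 2)*(s + 3)*(s^2 - 9) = (s - 3)*(s - 2)*(s + 3)*(s + 3)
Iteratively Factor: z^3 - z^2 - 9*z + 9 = (z - 1)*(z^2 - 9) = (z - 1)*(z + 3)*(z - 3)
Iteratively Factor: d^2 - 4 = (d + 2)*(d - 2)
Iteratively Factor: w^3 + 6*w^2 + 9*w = (w + 3)*(w^2 + 3*w) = (w + 3)^2*(w)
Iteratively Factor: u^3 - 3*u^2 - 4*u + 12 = (u - 3)*(u^2 - 4) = (u - 3)*(u - 2)*(u + 2)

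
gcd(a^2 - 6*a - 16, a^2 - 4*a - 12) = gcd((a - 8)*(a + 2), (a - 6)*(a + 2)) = a + 2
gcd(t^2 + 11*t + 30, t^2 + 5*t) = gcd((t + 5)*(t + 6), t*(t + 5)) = t + 5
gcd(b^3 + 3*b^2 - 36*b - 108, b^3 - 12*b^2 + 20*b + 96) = b - 6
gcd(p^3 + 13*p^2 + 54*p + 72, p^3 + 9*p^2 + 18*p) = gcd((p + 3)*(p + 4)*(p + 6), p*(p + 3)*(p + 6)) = p^2 + 9*p + 18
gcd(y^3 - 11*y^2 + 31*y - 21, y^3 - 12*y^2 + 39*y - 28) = y^2 - 8*y + 7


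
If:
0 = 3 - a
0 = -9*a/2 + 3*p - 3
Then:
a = 3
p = 11/2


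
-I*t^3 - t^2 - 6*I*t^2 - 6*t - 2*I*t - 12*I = (t + 6)*(t - 2*I)*(-I*t + 1)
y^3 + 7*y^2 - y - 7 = (y - 1)*(y + 1)*(y + 7)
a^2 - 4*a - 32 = (a - 8)*(a + 4)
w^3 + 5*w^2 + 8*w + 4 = (w + 1)*(w + 2)^2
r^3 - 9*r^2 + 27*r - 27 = (r - 3)^3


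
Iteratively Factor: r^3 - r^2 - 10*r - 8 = (r + 2)*(r^2 - 3*r - 4) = (r - 4)*(r + 2)*(r + 1)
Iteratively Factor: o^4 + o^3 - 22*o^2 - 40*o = (o - 5)*(o^3 + 6*o^2 + 8*o) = (o - 5)*(o + 2)*(o^2 + 4*o) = (o - 5)*(o + 2)*(o + 4)*(o)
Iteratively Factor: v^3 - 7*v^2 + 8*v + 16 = (v - 4)*(v^2 - 3*v - 4) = (v - 4)^2*(v + 1)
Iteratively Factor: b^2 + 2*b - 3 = (b - 1)*(b + 3)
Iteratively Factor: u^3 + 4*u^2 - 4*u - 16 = (u + 4)*(u^2 - 4) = (u + 2)*(u + 4)*(u - 2)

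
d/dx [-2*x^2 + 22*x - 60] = 22 - 4*x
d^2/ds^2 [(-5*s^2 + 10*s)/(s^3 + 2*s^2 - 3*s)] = 10*(-s^3 + 6*s^2 + 3*s + 8)/(s^6 + 6*s^5 + 3*s^4 - 28*s^3 - 9*s^2 + 54*s - 27)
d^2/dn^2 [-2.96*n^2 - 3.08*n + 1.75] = -5.92000000000000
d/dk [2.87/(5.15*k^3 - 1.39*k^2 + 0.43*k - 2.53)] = (-44.3415*k^2 + 7.9786*k - 1.2341)/(5.15*k^3 - 1.39*k^2 + 0.43*k - 2.53)^2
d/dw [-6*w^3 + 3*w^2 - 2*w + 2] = -18*w^2 + 6*w - 2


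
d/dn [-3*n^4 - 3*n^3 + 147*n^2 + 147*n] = -12*n^3 - 9*n^2 + 294*n + 147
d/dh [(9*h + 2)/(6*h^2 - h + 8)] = (54*h^2 - 9*h - (9*h + 2)*(12*h - 1) + 72)/(6*h^2 - h + 8)^2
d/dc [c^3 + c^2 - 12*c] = 3*c^2 + 2*c - 12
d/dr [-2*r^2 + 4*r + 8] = 4 - 4*r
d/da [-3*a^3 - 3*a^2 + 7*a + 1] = -9*a^2 - 6*a + 7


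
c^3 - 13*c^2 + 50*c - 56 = (c - 7)*(c - 4)*(c - 2)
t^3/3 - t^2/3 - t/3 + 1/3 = (t/3 + 1/3)*(t - 1)^2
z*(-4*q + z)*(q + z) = -4*q^2*z - 3*q*z^2 + z^3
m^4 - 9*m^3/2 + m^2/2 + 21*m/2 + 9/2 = (m - 3)^2*(m + 1/2)*(m + 1)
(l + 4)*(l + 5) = l^2 + 9*l + 20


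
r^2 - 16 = (r - 4)*(r + 4)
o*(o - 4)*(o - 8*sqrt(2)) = o^3 - 8*sqrt(2)*o^2 - 4*o^2 + 32*sqrt(2)*o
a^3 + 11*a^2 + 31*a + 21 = (a + 1)*(a + 3)*(a + 7)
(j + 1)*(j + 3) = j^2 + 4*j + 3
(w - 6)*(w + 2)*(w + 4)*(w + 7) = w^4 + 7*w^3 - 28*w^2 - 244*w - 336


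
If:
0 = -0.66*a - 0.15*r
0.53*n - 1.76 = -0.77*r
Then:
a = -0.227272727272727*r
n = 3.32075471698113 - 1.45283018867925*r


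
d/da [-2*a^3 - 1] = -6*a^2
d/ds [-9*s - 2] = -9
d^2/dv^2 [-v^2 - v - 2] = -2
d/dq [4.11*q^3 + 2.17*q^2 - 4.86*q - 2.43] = 12.33*q^2 + 4.34*q - 4.86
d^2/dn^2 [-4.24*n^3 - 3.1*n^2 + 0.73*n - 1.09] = -25.44*n - 6.2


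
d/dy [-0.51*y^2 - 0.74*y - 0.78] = -1.02*y - 0.74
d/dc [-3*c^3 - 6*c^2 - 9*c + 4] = -9*c^2 - 12*c - 9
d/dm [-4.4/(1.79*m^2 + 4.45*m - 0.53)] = (15.752*m + 19.58)/(1.79*m^2 + 4.45*m - 0.53)^2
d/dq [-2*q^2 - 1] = -4*q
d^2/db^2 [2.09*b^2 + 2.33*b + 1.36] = 4.18000000000000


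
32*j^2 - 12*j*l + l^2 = (-8*j + l)*(-4*j + l)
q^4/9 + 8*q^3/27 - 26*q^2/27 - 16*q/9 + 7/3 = (q/3 + 1)^2*(q - 7/3)*(q - 1)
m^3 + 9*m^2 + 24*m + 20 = (m + 2)^2*(m + 5)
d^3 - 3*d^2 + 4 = (d - 2)^2*(d + 1)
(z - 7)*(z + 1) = z^2 - 6*z - 7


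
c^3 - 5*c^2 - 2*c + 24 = (c - 4)*(c - 3)*(c + 2)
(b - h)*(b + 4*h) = b^2 + 3*b*h - 4*h^2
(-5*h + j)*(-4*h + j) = 20*h^2 - 9*h*j + j^2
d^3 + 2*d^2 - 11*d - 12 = (d - 3)*(d + 1)*(d + 4)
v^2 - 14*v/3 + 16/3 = (v - 8/3)*(v - 2)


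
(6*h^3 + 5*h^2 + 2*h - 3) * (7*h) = 42*h^4 + 35*h^3 + 14*h^2 - 21*h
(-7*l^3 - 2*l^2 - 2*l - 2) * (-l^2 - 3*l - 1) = 7*l^5 + 23*l^4 + 15*l^3 + 10*l^2 + 8*l + 2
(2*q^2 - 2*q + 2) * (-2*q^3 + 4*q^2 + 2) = -4*q^5 + 12*q^4 - 12*q^3 + 12*q^2 - 4*q + 4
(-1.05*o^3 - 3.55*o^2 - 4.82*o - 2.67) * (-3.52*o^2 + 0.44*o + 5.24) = 3.696*o^5 + 12.034*o^4 + 9.9024*o^3 - 11.3244*o^2 - 26.4316*o - 13.9908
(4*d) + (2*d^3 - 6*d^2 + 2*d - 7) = 2*d^3 - 6*d^2 + 6*d - 7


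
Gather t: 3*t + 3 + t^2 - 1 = t^2 + 3*t + 2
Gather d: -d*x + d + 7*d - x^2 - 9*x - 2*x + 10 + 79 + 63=d*(8 - x) - x^2 - 11*x + 152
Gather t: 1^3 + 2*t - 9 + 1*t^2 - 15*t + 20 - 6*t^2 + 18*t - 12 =-5*t^2 + 5*t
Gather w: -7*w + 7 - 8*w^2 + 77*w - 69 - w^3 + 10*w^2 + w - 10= -w^3 + 2*w^2 + 71*w - 72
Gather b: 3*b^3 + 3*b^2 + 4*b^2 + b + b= 3*b^3 + 7*b^2 + 2*b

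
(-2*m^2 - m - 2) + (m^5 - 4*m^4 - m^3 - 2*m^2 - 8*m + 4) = m^5 - 4*m^4 - m^3 - 4*m^2 - 9*m + 2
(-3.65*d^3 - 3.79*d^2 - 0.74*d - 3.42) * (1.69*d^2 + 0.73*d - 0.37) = -6.1685*d^5 - 9.0696*d^4 - 2.6668*d^3 - 4.9177*d^2 - 2.2228*d + 1.2654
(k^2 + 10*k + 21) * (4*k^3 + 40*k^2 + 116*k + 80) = 4*k^5 + 80*k^4 + 600*k^3 + 2080*k^2 + 3236*k + 1680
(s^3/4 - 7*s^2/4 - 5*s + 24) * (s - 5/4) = s^4/4 - 33*s^3/16 - 45*s^2/16 + 121*s/4 - 30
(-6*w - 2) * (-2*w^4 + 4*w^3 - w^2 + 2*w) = 12*w^5 - 20*w^4 - 2*w^3 - 10*w^2 - 4*w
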